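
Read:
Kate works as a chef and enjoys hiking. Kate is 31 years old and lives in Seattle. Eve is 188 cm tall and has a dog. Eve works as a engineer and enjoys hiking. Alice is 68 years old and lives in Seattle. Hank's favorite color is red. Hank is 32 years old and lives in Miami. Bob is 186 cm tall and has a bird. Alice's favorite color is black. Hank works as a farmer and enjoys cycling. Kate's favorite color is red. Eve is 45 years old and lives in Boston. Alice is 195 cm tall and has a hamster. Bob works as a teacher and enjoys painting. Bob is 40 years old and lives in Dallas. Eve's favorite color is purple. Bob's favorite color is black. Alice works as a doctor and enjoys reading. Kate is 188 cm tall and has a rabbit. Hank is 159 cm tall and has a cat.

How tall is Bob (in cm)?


Bob is 186 cm tall

186


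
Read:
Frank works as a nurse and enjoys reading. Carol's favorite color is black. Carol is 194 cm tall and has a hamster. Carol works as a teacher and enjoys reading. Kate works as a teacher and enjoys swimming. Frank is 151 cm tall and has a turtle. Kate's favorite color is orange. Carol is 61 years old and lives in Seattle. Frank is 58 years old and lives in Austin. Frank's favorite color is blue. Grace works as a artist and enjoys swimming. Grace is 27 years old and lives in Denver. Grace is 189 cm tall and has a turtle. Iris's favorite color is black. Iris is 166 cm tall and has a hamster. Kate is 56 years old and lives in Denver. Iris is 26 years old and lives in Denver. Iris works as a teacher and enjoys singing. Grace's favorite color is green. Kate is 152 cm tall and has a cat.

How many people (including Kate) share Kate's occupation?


Kate is a teacher. Count = 3

3


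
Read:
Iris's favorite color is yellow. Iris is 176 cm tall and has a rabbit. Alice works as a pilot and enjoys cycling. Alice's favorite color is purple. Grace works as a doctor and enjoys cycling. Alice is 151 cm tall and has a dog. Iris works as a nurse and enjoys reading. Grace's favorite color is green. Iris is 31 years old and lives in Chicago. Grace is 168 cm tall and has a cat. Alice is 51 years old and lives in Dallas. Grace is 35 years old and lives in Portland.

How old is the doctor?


The doctor is Grace, age 35

35


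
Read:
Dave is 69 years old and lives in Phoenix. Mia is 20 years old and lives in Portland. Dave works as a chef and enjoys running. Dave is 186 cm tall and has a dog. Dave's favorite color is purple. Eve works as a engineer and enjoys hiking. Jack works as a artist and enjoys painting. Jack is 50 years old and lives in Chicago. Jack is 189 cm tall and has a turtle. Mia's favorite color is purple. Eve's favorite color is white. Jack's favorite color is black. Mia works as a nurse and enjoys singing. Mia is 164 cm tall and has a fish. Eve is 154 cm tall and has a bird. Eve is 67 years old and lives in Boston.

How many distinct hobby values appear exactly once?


Unique hobby values: 4

4


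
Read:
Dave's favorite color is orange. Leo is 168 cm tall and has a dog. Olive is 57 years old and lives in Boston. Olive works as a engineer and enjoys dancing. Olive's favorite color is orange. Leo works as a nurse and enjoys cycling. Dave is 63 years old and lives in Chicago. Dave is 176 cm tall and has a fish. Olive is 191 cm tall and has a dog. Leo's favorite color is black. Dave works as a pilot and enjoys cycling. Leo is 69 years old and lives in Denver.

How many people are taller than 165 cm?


Taller than 165: 3

3


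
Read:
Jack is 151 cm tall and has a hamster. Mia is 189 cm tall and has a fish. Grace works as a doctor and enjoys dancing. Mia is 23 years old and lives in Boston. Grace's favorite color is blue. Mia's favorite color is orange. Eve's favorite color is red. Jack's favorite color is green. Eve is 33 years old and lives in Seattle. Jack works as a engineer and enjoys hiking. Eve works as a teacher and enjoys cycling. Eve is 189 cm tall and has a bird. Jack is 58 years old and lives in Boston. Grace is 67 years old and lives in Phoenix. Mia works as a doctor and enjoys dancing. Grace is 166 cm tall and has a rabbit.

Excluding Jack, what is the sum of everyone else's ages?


Sum (excluding Jack): 123

123


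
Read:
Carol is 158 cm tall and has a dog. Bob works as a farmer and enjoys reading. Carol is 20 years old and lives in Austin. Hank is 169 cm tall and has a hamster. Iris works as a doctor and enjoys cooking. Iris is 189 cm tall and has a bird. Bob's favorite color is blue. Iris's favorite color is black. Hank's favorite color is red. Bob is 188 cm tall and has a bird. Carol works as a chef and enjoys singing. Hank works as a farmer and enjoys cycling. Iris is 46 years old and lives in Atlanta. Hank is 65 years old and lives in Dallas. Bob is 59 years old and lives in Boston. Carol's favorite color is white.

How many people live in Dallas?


Count in Dallas: 1

1


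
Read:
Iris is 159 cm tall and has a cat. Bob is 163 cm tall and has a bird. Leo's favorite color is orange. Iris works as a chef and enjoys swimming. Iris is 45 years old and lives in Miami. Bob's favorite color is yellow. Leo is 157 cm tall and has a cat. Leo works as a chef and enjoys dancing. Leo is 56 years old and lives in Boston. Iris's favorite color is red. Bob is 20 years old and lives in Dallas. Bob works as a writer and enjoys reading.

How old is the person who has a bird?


Person with bird is Bob, age 20

20


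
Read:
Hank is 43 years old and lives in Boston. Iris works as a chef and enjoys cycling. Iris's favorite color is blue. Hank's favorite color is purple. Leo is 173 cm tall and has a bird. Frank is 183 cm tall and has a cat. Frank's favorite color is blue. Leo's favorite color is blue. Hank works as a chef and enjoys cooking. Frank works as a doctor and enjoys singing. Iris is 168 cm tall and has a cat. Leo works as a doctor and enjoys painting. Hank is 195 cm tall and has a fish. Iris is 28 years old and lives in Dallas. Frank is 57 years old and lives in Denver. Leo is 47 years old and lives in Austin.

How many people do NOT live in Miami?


Not in Miami: 4

4


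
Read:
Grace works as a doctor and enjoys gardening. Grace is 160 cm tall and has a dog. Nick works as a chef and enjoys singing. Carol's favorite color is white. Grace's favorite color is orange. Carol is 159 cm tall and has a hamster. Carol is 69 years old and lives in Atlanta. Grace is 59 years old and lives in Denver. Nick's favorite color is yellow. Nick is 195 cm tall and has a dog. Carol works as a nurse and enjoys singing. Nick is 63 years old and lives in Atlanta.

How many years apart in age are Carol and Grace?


69 vs 59, diff = 10

10


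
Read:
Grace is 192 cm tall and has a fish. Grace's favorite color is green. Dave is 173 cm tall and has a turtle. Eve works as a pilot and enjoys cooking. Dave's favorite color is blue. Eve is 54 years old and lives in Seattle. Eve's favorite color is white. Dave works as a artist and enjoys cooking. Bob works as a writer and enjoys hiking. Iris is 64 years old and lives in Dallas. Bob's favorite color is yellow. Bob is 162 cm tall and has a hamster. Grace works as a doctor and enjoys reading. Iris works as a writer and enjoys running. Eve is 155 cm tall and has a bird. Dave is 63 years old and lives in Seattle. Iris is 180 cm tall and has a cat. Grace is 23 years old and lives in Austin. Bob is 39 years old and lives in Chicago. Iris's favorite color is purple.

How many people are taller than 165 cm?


Taller than 165: 3

3


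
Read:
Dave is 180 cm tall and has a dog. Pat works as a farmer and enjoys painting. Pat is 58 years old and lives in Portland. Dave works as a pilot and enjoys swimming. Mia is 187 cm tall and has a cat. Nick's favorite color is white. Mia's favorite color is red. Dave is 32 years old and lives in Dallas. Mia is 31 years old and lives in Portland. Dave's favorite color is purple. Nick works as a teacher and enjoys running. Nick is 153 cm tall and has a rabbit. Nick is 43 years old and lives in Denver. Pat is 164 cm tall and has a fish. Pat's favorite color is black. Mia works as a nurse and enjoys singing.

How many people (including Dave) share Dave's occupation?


Dave is a pilot. Count = 1

1


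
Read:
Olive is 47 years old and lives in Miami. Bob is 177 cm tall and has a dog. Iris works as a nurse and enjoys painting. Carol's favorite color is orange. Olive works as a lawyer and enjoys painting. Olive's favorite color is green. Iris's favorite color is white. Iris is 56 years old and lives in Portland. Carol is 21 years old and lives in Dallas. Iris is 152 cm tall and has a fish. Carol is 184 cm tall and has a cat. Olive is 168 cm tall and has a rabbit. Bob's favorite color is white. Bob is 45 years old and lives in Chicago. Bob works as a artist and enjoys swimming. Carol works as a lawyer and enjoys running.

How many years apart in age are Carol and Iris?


21 vs 56, diff = 35

35


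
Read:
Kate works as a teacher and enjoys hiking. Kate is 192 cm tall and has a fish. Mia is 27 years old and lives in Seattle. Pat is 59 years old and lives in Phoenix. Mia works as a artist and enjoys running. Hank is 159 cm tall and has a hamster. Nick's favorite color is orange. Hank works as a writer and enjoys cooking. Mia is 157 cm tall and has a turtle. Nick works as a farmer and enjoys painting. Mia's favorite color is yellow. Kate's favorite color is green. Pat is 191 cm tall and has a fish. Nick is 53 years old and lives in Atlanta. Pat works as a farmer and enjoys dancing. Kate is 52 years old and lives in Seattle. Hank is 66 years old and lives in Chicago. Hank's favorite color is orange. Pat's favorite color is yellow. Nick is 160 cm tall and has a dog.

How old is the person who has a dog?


Person with dog is Nick, age 53

53


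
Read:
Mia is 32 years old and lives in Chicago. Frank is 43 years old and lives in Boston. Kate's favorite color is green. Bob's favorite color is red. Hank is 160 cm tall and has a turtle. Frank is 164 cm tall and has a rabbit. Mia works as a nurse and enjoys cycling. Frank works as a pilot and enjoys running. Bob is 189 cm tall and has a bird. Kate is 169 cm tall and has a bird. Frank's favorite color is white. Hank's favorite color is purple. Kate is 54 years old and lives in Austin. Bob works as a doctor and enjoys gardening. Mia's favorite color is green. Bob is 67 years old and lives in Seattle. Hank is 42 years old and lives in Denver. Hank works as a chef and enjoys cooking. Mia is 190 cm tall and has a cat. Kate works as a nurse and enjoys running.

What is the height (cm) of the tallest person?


Tallest: Mia at 190 cm

190


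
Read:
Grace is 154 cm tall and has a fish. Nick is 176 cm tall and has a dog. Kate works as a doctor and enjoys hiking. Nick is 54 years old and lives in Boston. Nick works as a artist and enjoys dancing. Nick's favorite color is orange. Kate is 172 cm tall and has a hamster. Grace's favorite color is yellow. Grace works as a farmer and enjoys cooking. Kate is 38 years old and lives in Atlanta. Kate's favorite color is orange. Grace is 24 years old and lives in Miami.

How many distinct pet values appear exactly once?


Unique pet values: 3

3


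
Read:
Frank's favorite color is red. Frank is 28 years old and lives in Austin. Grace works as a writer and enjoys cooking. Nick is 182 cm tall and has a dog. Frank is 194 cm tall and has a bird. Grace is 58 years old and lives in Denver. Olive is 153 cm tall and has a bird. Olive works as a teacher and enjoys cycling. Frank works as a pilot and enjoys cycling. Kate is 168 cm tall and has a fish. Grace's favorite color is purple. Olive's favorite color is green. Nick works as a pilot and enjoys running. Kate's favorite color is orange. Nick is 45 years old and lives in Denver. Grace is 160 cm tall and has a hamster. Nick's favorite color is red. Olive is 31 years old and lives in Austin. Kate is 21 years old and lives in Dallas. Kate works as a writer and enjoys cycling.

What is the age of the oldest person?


Oldest: Grace at 58

58


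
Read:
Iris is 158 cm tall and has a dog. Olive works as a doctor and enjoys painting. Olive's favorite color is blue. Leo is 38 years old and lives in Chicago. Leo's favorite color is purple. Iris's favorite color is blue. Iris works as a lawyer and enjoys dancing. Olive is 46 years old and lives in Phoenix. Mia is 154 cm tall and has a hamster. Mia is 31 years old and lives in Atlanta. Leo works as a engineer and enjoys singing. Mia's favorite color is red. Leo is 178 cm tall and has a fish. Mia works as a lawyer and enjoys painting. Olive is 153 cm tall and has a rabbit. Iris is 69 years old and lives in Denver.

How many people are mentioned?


People: Iris, Leo, Mia, Olive. Count = 4

4


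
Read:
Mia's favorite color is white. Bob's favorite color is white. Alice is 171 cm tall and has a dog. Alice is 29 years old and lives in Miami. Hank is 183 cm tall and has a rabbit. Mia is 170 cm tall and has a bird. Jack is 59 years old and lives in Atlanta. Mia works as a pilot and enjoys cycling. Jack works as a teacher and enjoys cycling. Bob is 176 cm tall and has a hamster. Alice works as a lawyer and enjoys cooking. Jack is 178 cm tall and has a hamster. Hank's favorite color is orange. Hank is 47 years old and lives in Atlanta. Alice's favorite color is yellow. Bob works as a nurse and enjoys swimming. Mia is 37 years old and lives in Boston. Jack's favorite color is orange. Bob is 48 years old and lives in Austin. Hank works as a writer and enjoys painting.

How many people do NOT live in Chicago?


Not in Chicago: 5

5


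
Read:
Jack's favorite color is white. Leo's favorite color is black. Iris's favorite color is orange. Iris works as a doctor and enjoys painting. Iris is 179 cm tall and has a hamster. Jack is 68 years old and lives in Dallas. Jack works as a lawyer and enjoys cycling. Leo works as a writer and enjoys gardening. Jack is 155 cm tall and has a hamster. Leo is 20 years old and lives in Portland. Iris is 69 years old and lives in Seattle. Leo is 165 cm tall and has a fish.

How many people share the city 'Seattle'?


Count: 1

1


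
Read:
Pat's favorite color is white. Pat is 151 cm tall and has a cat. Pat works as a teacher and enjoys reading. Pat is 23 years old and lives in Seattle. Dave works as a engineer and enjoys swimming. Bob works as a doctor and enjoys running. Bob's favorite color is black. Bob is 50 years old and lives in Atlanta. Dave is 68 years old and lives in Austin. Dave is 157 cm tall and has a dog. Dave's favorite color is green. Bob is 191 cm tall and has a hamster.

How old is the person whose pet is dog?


Person with pet=dog is Dave, age 68

68


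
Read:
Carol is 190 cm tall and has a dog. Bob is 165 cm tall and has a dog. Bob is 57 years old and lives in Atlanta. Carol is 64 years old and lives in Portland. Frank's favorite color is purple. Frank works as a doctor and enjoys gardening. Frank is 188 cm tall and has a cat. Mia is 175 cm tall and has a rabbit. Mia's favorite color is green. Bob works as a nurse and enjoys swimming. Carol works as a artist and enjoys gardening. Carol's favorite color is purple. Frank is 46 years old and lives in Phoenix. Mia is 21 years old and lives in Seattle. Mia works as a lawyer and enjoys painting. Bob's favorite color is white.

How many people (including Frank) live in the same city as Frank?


Frank lives in Phoenix. Count = 1

1


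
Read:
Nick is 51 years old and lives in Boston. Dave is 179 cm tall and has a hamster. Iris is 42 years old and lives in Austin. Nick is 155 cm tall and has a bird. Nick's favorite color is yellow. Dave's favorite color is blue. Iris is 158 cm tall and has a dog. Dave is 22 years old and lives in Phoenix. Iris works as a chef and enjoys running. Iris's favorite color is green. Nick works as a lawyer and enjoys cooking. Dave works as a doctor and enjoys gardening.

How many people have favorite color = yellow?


Count: 1

1


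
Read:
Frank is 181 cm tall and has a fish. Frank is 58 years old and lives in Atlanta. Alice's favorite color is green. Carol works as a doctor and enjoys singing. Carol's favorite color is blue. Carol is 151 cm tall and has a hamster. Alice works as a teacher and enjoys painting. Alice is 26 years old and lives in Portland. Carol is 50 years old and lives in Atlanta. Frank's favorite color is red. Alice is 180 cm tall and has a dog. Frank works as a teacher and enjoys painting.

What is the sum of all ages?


58+50+26 = 134

134


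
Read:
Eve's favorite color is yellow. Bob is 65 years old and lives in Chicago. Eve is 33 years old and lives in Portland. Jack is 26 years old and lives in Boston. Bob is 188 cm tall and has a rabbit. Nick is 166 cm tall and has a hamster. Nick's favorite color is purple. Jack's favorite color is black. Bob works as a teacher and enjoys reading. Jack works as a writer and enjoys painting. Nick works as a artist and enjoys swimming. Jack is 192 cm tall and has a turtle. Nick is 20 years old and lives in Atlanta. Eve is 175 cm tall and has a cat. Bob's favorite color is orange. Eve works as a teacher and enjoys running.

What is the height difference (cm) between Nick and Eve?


|166 - 175| = 9

9


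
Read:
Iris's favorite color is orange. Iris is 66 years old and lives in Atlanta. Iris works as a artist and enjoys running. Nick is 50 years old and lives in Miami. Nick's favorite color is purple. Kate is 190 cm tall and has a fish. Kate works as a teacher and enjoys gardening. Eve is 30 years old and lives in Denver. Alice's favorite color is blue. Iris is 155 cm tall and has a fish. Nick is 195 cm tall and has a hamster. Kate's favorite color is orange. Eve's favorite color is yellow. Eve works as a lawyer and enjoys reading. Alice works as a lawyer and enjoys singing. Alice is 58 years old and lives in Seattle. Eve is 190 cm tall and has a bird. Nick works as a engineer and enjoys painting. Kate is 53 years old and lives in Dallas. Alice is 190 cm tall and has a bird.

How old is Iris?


Iris is 66 years old

66


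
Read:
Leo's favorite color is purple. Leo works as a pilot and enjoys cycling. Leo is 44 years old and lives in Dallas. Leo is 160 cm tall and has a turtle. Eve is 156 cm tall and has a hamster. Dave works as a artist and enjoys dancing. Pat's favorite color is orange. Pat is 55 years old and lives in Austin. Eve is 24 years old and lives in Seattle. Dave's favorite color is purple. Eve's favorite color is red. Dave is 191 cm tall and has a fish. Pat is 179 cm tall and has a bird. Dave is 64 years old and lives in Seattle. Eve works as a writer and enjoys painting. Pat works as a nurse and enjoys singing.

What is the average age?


Sum=187, n=4, avg=46.75

46.75


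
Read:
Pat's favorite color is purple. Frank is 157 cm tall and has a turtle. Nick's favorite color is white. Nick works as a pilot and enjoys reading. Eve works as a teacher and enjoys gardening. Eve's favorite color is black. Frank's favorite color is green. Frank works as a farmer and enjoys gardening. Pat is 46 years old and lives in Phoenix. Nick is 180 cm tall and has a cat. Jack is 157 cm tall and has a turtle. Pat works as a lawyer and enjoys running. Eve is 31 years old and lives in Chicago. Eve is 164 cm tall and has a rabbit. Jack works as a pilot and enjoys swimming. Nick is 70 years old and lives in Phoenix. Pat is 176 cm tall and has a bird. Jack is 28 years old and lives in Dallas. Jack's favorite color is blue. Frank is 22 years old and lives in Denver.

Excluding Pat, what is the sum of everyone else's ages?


Sum (excluding Pat): 151

151


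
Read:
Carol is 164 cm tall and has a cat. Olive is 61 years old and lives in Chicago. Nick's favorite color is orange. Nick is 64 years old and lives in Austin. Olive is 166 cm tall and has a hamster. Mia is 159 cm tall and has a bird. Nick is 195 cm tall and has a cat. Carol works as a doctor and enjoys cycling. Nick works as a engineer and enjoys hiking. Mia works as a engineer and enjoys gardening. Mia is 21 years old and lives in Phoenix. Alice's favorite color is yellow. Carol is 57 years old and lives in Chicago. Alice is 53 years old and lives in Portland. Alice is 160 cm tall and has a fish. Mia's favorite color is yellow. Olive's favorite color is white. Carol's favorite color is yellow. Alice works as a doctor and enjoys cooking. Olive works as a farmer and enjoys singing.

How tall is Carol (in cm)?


Carol is 164 cm tall

164


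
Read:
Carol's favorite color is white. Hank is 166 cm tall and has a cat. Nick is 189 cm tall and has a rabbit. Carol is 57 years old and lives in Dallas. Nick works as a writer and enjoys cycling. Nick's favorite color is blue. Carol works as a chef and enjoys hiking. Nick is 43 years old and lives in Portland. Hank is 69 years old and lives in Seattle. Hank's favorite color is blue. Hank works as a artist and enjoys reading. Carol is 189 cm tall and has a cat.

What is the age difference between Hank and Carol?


|69 - 57| = 12

12


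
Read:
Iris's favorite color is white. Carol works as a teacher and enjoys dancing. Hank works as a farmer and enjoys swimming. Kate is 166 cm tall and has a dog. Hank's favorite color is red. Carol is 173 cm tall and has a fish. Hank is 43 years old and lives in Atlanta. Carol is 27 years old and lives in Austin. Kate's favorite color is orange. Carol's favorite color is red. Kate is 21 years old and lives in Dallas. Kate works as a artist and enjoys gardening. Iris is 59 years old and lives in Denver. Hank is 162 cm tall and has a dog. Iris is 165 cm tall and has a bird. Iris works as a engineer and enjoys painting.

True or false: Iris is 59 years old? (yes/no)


Iris is actually 59. yes

yes


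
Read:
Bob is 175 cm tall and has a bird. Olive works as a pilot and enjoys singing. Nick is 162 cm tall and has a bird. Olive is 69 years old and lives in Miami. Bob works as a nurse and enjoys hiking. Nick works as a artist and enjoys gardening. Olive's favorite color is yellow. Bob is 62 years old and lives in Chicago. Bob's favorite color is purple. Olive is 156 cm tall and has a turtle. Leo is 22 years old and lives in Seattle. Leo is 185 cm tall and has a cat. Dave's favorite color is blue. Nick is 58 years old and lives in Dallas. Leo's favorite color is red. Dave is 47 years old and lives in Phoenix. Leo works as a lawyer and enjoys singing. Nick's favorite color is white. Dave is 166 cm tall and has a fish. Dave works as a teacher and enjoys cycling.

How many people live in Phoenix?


Count in Phoenix: 1

1


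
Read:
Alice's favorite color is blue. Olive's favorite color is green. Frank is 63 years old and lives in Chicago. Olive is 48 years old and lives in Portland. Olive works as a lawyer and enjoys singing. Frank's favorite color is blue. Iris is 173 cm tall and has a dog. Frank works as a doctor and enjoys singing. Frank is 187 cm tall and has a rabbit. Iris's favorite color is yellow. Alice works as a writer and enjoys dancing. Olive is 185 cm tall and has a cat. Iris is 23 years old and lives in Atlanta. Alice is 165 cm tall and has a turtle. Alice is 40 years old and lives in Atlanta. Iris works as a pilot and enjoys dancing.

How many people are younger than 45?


Filter: 2

2


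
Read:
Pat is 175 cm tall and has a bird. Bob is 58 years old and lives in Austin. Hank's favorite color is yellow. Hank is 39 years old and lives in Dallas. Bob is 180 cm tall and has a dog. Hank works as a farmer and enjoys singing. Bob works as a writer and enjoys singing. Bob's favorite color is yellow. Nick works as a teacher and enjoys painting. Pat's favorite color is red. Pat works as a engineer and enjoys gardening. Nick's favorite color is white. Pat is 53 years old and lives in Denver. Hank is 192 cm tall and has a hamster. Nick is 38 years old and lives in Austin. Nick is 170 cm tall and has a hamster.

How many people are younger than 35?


Filter: 0

0


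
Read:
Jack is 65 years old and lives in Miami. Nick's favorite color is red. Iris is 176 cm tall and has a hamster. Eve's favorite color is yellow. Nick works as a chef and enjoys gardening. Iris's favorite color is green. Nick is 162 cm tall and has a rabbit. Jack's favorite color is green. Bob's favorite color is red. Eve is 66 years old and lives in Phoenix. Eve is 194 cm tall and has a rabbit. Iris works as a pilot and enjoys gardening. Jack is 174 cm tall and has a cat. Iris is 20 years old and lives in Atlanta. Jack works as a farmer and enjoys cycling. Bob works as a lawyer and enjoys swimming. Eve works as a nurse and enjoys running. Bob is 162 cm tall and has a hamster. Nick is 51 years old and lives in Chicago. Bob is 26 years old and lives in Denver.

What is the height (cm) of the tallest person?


Tallest: Eve at 194 cm

194


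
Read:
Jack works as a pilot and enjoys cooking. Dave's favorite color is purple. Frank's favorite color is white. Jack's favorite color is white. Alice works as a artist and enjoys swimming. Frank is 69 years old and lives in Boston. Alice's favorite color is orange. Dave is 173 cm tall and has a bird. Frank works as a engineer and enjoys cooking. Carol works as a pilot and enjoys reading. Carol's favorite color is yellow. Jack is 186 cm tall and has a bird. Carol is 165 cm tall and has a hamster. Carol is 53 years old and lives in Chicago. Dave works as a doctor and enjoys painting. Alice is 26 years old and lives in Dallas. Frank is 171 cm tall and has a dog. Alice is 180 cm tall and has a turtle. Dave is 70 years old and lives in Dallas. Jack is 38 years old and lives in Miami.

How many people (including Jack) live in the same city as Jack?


Jack lives in Miami. Count = 1

1


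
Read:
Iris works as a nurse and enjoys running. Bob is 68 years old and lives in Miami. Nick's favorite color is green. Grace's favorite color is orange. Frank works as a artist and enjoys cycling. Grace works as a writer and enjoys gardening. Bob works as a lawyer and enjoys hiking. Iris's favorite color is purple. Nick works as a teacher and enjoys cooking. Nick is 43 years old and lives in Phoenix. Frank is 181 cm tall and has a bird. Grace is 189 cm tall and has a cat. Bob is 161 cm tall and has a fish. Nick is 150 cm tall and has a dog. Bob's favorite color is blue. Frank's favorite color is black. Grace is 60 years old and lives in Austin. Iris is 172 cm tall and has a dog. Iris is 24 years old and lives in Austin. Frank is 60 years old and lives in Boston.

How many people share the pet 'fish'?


Count: 1

1


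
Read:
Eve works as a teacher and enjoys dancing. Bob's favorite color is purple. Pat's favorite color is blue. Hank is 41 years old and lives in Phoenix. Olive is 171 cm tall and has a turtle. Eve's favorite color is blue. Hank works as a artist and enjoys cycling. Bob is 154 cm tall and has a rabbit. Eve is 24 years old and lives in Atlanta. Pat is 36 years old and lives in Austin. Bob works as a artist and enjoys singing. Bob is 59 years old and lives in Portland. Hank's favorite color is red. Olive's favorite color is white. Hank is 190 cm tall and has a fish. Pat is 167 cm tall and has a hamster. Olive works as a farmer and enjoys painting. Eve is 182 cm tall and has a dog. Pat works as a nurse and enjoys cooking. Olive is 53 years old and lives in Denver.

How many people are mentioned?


People: Olive, Eve, Hank, Bob, Pat. Count = 5

5


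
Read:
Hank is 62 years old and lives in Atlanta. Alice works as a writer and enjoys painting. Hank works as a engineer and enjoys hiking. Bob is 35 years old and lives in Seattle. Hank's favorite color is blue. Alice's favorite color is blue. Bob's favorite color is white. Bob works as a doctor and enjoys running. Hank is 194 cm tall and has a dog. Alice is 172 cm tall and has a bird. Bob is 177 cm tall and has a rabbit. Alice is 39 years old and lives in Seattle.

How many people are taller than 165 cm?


Taller than 165: 3

3


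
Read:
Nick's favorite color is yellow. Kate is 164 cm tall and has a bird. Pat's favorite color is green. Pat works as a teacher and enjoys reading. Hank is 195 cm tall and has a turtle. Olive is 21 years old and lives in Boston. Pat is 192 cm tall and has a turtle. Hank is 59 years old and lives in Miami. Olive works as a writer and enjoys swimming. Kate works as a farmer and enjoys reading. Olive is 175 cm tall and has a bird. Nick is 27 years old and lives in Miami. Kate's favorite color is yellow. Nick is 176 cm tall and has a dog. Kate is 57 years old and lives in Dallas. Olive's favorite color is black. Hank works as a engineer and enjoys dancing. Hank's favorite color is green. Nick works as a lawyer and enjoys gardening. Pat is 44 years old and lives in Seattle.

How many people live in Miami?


Count in Miami: 2

2


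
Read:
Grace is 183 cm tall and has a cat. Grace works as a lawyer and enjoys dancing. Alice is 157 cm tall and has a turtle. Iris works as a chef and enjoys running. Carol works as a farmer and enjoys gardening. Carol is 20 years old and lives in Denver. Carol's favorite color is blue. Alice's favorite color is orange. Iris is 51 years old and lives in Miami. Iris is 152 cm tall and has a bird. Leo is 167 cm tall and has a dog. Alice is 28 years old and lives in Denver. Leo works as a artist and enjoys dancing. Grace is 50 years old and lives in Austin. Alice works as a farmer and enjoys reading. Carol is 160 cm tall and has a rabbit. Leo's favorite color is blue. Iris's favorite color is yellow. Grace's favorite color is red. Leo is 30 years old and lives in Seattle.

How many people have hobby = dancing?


Count: 2

2


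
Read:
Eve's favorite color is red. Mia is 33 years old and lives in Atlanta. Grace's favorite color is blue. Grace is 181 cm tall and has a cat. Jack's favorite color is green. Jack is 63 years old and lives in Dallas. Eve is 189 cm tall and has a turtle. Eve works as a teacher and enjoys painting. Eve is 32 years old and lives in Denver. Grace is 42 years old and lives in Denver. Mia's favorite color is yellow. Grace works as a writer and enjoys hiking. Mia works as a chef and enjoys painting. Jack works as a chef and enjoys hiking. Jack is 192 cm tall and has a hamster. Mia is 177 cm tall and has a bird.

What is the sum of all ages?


63+32+42+33 = 170

170


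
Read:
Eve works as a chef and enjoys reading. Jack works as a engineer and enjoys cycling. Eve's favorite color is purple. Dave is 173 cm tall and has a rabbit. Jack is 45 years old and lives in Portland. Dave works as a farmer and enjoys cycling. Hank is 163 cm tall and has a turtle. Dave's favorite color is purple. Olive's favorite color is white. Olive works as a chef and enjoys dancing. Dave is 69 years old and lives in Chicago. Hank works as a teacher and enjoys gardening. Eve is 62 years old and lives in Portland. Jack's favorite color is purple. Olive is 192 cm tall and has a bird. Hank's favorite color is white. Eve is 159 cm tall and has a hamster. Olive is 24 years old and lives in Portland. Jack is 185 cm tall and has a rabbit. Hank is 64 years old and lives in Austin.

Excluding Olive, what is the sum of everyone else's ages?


Sum (excluding Olive): 240

240


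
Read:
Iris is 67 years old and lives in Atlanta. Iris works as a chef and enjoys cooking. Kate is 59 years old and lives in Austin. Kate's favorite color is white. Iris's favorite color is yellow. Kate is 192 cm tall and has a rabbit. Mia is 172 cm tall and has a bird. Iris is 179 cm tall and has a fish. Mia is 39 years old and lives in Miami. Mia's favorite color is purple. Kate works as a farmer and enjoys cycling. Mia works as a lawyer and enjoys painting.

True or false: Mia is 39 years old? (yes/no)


Mia is actually 39. yes

yes


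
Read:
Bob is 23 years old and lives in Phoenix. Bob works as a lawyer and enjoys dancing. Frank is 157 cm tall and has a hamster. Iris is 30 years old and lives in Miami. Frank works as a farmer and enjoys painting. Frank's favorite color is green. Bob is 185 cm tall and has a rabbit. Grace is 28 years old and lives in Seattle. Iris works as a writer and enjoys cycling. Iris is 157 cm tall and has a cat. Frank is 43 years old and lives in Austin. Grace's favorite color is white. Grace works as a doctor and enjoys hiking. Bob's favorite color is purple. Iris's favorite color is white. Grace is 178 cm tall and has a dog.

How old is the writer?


The writer is Iris, age 30

30


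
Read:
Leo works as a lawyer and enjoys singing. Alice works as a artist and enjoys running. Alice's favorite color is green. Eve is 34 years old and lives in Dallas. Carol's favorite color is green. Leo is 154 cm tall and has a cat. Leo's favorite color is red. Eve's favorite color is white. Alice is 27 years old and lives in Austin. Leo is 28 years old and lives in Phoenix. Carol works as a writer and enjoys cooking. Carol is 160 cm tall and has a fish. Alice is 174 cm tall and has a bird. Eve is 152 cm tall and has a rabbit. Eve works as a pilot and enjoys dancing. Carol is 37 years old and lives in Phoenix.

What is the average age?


Sum=126, n=4, avg=31.5

31.5


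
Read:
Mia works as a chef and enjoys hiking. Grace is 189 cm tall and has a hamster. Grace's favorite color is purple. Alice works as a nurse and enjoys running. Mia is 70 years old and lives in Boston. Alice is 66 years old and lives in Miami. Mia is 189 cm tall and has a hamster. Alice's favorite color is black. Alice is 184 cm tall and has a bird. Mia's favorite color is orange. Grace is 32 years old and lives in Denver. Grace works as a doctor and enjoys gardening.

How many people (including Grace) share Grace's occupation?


Grace is a doctor. Count = 1

1


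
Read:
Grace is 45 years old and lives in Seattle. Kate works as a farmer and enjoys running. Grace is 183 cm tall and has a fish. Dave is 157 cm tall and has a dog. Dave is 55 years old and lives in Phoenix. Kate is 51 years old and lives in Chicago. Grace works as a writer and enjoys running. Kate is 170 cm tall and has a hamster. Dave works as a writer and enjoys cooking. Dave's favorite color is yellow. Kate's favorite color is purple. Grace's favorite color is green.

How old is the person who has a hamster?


Person with hamster is Kate, age 51

51


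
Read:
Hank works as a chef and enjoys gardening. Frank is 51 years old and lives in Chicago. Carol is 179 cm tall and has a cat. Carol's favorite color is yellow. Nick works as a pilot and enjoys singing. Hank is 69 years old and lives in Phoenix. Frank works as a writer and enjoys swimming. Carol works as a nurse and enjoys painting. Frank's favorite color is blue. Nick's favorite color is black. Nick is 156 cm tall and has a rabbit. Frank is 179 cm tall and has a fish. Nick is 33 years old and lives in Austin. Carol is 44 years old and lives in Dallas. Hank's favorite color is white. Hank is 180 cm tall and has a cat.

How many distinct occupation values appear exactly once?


Unique occupation values: 4

4


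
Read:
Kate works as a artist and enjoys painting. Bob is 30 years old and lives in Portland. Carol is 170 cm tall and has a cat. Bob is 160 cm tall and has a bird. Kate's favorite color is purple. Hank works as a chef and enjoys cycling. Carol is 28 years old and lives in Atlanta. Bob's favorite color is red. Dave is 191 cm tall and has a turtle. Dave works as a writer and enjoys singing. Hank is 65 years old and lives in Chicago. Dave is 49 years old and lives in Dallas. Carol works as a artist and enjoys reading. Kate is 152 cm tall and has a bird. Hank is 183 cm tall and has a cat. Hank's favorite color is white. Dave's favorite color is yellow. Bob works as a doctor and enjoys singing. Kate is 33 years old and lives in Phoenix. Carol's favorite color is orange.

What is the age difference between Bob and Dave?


|30 - 49| = 19

19


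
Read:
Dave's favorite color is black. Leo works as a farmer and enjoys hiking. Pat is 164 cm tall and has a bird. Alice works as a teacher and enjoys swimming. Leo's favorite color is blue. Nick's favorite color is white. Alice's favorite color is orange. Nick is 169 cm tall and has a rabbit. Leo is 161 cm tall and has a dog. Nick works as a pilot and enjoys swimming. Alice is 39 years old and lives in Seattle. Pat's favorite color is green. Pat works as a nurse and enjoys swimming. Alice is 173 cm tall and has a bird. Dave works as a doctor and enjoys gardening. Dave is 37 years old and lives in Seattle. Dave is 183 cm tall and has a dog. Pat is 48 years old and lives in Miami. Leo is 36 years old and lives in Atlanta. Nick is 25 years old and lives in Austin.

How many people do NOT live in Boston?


Not in Boston: 5

5


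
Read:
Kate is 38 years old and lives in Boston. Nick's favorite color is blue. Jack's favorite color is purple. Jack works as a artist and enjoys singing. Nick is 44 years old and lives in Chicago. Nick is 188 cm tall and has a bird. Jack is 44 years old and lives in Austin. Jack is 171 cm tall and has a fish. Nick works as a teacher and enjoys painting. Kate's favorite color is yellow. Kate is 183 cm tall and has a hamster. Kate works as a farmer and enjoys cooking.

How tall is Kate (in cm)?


Kate is 183 cm tall

183


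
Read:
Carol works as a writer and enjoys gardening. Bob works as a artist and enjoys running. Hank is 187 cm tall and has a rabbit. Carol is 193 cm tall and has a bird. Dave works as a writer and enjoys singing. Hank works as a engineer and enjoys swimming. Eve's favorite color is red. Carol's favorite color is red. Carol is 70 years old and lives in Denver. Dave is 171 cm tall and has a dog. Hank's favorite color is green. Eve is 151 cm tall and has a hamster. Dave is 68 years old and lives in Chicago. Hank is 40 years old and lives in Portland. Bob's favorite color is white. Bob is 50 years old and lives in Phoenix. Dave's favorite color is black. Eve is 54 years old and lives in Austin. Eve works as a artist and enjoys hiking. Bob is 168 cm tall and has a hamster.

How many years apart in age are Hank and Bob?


40 vs 50, diff = 10

10


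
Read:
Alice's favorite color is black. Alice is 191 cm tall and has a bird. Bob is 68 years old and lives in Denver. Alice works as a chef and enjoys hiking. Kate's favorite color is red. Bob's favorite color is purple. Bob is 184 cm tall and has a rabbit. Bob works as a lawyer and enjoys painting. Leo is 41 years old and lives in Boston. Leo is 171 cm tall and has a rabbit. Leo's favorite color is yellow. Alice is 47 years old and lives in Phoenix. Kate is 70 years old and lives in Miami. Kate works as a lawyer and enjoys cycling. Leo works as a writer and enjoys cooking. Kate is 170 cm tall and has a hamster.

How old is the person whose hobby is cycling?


Person with hobby=cycling is Kate, age 70

70


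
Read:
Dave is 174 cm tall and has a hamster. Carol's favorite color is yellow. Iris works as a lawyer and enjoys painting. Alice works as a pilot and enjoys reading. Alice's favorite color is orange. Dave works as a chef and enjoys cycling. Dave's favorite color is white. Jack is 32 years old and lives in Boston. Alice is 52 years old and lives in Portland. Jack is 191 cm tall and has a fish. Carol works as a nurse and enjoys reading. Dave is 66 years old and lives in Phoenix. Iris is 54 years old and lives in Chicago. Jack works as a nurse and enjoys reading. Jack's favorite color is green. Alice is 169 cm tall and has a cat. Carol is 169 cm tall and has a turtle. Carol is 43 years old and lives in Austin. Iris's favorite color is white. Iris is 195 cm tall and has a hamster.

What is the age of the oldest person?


Oldest: Dave at 66

66


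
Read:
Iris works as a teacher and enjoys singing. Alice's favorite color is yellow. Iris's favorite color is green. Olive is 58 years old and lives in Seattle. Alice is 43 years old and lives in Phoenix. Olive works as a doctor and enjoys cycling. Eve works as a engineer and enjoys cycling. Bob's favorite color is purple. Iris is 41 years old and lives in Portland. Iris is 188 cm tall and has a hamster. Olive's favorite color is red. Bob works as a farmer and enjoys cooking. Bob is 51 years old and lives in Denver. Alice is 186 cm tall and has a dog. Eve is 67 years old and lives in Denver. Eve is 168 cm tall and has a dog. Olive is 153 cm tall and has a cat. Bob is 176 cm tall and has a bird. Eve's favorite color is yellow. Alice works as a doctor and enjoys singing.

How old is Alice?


Alice is 43 years old

43
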